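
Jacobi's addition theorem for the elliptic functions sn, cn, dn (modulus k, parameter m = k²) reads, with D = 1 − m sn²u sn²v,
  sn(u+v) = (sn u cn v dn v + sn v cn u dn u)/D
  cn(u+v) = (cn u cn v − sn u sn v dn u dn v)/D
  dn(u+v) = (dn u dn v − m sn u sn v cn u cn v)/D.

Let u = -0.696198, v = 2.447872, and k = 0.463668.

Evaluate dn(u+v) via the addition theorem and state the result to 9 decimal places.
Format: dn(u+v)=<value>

sn u = -0.6328756768075549, cn u = 0.7742534324789134, dn u = 0.9559762036206562
sn v = 0.7613490645214849, cn v = -0.6483421951039897, dn v = 0.9356183420623693
m = k² = 0.214988014224
D = 1 − m·sn²u·sn²v = 0.9500864229252496
dn(u+v) = (dn u·dn v − m·sn u·sn v·cn u·cn v)/D = 0.8424288043034611/0.9500864229252496 = 0.8866864992235988

dn(u+v)=0.886686499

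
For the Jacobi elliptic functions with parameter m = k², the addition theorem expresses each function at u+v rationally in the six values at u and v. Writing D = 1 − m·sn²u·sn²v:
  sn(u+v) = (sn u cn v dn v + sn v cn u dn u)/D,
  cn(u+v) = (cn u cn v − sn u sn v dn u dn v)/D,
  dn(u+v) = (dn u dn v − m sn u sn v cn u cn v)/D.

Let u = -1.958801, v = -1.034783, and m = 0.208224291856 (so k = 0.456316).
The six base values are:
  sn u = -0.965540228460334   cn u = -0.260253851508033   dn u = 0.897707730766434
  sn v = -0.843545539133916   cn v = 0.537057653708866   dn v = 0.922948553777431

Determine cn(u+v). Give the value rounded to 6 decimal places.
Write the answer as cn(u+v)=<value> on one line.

cn(u+v)=-0.945151

m = k² = 0.208224291856
D = 1 − m·sn²u·sn²v = 0.8618696201625463
cn(u+v) = (cn u·cn v − sn u·sn v·dn u·dn v)/D = -0.8145966361081943/0.8618696201625463 = -0.9451506551008998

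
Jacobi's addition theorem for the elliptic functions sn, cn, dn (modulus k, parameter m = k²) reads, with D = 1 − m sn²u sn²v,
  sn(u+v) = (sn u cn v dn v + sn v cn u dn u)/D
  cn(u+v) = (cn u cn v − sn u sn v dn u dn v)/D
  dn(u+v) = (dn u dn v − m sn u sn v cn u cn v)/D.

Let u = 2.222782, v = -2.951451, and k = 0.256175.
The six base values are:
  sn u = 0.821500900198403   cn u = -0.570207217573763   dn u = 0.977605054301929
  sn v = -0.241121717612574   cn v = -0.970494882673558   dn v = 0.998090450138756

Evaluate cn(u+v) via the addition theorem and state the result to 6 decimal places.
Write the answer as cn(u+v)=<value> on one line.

cn(u+v)=0.748587

m = k² = 0.065625630625
D = 1 − m·sn²u·sn²v = 0.9974250889298142
cn(u+v) = (cn u·cn v − sn u·sn v·dn u·dn v)/D = 0.746659089619407/0.9974250889298142 = 0.7485866336293322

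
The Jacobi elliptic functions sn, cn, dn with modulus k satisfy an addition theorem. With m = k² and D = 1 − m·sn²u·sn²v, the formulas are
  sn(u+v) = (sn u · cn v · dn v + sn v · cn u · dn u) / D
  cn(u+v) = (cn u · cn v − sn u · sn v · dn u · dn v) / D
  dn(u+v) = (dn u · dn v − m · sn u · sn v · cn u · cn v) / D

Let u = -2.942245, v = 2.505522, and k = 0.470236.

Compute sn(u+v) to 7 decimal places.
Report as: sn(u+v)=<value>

sn(u+v)=-0.4202978

sn u = -0.3860649075264348, cn u = -0.9224716186293242, dn u = 0.9833832625107929
sn v = 0.7289140310096264, cn v = -0.6846052405564081, dn v = 0.9394224145878521
m = k² = 0.221121895696
D = 1 − m·sn²u·sn²v = 0.9824892388921239
sn(u+v) = (sn u·cn v·dn v + sn v·cn u·dn u)/D = -0.4129380917566816/0.9824892388921239 = -0.4202978265922989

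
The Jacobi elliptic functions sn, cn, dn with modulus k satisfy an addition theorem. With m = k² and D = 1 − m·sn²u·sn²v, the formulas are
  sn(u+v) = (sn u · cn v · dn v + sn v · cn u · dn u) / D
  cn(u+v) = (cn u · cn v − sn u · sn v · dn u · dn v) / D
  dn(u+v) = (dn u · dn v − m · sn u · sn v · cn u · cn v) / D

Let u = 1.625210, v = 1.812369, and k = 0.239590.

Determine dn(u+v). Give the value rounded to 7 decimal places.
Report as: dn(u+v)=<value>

sn u = 0.9995437949222679, cn u = -0.03020268253634594, dn u = 0.9709011254340201
sn v = 0.9776098140184746, cn v = -0.2104258813329852, dn v = 0.9721822867108662
m = k² = 0.0574033681
D = 1 − m·sn²u·sn²v = 0.9451884434586714
dn(u+v) = (dn u·dn v − m·sn u·sn v·cn u·cn v)/D = 0.9435363845905606/0.9451884434586714 = 0.9982521381005617

dn(u+v)=0.9982521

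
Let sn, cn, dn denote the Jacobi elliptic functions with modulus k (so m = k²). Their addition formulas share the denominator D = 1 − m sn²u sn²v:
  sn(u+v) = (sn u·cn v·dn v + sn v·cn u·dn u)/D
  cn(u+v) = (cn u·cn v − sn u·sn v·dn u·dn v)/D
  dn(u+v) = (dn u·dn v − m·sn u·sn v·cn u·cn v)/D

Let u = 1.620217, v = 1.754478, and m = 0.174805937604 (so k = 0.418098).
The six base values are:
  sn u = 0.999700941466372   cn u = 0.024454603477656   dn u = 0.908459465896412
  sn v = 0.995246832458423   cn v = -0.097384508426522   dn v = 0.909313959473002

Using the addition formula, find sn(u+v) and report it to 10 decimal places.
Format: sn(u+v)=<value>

m = k² = 0.174805937604
D = 1 − m·sn²u·sn²v = 0.8269554242543864
sn(u+v) = (sn u·cn v·dn v + sn v·cn u·dn u)/D = -0.06641619082272811/0.8269554242543864 = -0.08031411231459229

sn(u+v)=-0.0803141123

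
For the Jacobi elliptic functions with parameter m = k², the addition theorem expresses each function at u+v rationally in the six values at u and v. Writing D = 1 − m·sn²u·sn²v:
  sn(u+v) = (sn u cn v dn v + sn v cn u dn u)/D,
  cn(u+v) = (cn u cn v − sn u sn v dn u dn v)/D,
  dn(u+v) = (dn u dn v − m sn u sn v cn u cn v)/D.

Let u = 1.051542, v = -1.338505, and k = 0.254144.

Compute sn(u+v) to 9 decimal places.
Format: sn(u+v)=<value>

sn u = 0.8631757486861062, cn u = 0.5049035817660437, dn u = 0.9756415283246929
sn v = -0.968836451007386, cn v = 0.2477012943030637, dn v = 0.9692129570443314
m = k² = 0.064589172736
D = 1 − m·sn²u·sn²v = 0.9548290605860359
sn(u+v) = (sn u·cn v·dn v + sn v·cn u·dn u)/D = -0.2700264049700013/0.9548290605860359 = -0.2828007819580501

sn(u+v)=-0.282800782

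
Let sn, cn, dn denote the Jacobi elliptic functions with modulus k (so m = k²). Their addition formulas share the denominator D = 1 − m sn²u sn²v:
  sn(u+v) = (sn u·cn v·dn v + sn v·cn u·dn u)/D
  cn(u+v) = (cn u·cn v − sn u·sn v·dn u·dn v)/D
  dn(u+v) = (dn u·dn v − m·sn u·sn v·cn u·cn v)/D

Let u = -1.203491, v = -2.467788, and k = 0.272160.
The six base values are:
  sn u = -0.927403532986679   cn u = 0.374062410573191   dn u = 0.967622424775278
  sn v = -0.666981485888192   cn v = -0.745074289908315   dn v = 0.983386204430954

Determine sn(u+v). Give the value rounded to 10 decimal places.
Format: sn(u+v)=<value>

sn(u+v)=0.4508679223

m = k² = 0.0740710656
D = 1 − m·sn²u·sn²v = 0.9716590996911702
sn(u+v) = (sn u·cn v·dn v + sn v·cn u·dn u)/D = 0.4380899194172458/0.9716590996911702 = 0.4508679222543042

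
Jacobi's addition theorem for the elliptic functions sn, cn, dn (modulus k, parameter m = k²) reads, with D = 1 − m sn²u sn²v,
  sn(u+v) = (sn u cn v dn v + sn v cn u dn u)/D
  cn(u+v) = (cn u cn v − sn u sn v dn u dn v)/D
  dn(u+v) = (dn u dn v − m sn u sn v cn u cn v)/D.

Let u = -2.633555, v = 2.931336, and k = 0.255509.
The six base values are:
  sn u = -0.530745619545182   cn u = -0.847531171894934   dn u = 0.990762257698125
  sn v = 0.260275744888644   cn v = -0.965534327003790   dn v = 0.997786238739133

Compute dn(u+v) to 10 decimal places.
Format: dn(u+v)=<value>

dn(u+v)=0.9971912523

m = k² = 0.065284849081
D = 1 − m·sn²u·sn²v = 0.9987541876336209
dn(u+v) = (dn u·dn v − m·sn u·sn v·cn u·cn v)/D = 0.9959489390844657/0.9987541876336209 = 0.997191252278199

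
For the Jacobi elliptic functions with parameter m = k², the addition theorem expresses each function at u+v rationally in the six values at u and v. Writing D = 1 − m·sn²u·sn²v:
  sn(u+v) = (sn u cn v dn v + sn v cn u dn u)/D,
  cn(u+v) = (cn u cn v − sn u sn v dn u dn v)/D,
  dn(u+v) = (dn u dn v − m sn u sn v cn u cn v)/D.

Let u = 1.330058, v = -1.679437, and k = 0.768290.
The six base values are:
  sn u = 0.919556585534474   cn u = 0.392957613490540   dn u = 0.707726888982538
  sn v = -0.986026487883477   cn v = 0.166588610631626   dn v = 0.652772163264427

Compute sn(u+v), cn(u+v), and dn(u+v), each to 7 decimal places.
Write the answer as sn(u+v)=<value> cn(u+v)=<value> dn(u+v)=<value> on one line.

m = k² = 0.5902695241
D = 1 − m·sn²u·sn²v = 0.514728883990757
sn(u+v) = (sn u·cn v·dn v + sn v·cn u·dn u)/D = -0.1742239061097373/0.514728883990757 = -0.3384770342766811
cn(u+v) = (cn u·cn v − sn u·sn v·dn u·dn v)/D = 0.4843468329144267/0.514728883990757 = 0.9409746528293217
dn(u+v) = (dn u·dn v − m·sn u·sn v·cn u·cn v)/D = 0.4970199200299628/0.514728883990757 = 0.9655955503730539

sn(u+v)=-0.3384770 cn(u+v)=0.9409747 dn(u+v)=0.9655956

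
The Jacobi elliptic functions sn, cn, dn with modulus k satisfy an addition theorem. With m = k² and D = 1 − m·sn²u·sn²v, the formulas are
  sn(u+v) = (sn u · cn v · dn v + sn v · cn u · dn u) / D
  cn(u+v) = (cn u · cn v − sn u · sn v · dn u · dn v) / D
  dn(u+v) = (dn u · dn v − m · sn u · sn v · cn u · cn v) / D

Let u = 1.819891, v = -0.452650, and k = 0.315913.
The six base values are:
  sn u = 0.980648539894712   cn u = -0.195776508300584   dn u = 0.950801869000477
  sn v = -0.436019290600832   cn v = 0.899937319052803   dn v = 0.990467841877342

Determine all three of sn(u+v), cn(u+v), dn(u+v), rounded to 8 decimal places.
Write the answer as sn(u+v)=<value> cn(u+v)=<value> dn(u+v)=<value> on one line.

sn(u+v)=0.97302661 cn(u+v)=0.23069290 dn(u+v)=0.95158305

m = k² = 0.099801023569
D = 1 − m·sn²u·sn²v = 0.9817537687171318
sn(u+v) = (sn u·cn v·dn v + sn v·cn u·dn u)/D = 0.9552725435597729/0.9817537687171318 = 0.9730266121698089
cn(u+v) = (cn u·cn v − sn u·sn v·dn u·dn v)/D = 0.2264836195205589/0.9817537687171318 = 0.2306928954461845
dn(u+v) = (dn u·dn v − m·sn u·sn v·cn u·cn v)/D = 0.9342202493071165/0.9817537687171318 = 0.9515830537914534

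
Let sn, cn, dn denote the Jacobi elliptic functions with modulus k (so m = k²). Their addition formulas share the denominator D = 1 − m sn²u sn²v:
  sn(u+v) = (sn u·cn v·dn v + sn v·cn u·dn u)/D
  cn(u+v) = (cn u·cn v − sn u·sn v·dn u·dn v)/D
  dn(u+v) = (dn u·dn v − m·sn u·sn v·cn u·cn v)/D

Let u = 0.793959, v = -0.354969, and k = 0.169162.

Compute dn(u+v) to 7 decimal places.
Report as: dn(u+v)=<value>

sn u = 0.7116587190473187, cn u = 0.702525350150391, dn u = 0.9927272054132752
sn v = -0.3473662841750965, cn v = 0.9377295263658845, dn v = 0.9982720692626259
m = k² = 0.028615782244
D = 1 − m·sn²u·sn²v = 0.9982512630063302
dn(u+v) = (dn u·dn v − m·sn u·sn v·cn u·cn v)/D = 0.9956720425838986/0.9982512630063302 = 0.9974162612981184

dn(u+v)=0.9974163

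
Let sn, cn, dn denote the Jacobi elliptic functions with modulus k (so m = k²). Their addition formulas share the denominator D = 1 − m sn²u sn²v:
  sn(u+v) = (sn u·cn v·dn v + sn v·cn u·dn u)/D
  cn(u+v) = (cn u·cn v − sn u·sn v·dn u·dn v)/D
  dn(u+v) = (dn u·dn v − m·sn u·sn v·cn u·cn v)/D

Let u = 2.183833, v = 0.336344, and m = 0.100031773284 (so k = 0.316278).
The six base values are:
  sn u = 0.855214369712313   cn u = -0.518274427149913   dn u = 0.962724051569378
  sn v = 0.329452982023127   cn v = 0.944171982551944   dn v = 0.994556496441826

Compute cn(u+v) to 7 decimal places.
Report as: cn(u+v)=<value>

cn(u+v)=-0.7651903

m = k² = 0.100031773284
D = 1 − m·sn²u·sn²v = 0.9920590066479045
cn(u+v) = (cn u·cn v − sn u·sn v·dn u·dn v)/D = -0.7591139582146804/0.9920590066479045 = -0.7651903295346024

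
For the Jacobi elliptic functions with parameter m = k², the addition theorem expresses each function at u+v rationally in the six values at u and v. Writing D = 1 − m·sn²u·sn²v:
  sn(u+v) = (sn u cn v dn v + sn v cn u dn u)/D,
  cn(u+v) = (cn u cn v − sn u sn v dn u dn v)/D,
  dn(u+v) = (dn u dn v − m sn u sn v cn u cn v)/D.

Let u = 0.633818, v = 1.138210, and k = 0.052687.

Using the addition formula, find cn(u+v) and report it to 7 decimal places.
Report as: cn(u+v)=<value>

cn(u+v)=-0.1985376

sn u = 0.5921379254562497, cn u = 0.8058366318531125, dn u = 0.9995132248314994
sn v = 0.9076640134241599, cn v = 0.4196975562649209, dn v = 0.9988558691509922
m = k² = 0.002775919969
D = 1 − m·sn²u·sn²v = 0.9991981319106198
cn(u+v) = (cn u·cn v − sn u·sn v·dn u·dn v)/D = -0.1983783696377608/0.9991981319106198 = -0.1985375705801521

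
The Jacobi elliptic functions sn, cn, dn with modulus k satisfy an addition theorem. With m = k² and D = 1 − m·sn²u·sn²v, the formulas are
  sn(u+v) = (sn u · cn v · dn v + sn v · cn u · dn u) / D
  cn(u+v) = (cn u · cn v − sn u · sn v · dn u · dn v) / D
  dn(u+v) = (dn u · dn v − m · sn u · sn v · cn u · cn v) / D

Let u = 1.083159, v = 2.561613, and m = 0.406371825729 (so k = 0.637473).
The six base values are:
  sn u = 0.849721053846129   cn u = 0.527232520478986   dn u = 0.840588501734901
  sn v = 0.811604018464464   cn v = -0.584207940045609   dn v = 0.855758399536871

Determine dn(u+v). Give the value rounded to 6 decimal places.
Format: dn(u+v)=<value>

dn(u+v)=0.998675

m = k² = 0.406371825729
D = 1 − m·sn²u·sn²v = 0.8067298758644872
dn(u+v) = (dn u·dn v − m·sn u·sn v·cn u·cn v)/D = 0.8056611423235003/0.8067298758644872 = 0.9986752275167178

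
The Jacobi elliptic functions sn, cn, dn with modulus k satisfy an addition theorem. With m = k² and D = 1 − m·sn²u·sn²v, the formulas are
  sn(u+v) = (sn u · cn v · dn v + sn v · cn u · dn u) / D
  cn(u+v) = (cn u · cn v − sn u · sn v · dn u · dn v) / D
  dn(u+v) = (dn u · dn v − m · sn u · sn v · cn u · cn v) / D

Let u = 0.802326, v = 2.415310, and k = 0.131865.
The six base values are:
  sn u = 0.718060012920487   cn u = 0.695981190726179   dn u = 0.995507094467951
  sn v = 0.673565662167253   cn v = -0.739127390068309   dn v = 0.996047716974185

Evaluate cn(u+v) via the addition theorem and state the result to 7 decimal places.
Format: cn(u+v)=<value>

m = k² = 0.017388378225
D = 1 − m·sn²u·sn²v = 0.9959323793683098
cn(u+v) = (cn u·cn v − sn u·sn v·dn u·dn v)/D = -0.9940033128952758/0.9959323793683098 = -0.9980630547685803

cn(u+v)=-0.9980631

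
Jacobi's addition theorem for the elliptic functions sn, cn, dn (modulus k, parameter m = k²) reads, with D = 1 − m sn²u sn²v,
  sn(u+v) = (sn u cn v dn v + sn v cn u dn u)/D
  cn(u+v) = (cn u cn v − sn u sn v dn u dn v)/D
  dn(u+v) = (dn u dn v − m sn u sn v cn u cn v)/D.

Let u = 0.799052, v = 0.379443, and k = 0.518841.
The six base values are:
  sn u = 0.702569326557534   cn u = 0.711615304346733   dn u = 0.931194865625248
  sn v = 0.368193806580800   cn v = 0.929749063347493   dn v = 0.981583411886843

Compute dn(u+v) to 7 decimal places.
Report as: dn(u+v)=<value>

dn(u+v)=0.8838947

m = k² = 0.269195983281
D = 1 − m·sn²u·sn²v = 0.9819864253632824
dn(u+v) = (dn u·dn v − m·sn u·sn v·cn u·cn v)/D = 0.8679725631085342/0.9819864253632824 = 0.8838946656390193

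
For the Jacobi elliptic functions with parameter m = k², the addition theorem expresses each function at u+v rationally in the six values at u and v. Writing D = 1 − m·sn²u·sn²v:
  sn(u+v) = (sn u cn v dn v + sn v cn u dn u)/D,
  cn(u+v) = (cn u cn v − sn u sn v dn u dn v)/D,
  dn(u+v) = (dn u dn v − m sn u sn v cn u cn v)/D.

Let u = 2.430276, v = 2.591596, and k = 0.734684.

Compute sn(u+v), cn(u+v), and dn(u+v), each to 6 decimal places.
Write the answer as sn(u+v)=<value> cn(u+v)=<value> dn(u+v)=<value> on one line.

sn(u+v)=-0.898577 cn(u+v)=-0.438816 dn(u+v)=0.751116

sn u = 0.9299694785504652, cn u = -0.3676367350586388, dn u = 0.7301997782331784
sn v = 0.879086010953851, cn v = -0.4766631780883078, dn v = 0.7634639651678051
m = k² = 0.539760579856
D = 1 − m·sn²u·sn²v = 0.6392541924902953
sn(u+v) = (sn u·cn v·dn v + sn v·cn u·dn u)/D = -0.5744191037247659/0.6392541924902953 = -0.8985769831043953
cn(u+v) = (cn u·cn v − sn u·sn v·dn u·dn v)/D = -0.2805149120678901/0.6392541924902953 = -0.4388159129236351
dn(u+v) = (dn u·dn v − m·sn u·sn v·cn u·cn v)/D = 0.4801541163120118/0.6392541924902953 = 0.751116100531951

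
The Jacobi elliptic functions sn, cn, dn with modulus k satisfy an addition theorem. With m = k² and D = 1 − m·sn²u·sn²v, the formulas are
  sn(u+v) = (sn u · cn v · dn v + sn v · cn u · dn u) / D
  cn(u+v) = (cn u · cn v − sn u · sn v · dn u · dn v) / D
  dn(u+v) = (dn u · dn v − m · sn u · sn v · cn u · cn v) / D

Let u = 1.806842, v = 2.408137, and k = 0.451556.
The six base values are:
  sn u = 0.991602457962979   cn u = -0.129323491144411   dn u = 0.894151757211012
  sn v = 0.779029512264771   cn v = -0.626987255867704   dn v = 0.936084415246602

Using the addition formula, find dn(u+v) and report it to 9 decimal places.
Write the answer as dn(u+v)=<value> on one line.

m = k² = 0.203902821136
D = 1 − m·sn²u·sn²v = 0.8783236299898254
dn(u+v) = (dn u·dn v − m·sn u·sn v·cn u·cn v)/D = 0.8242297611342131/0.8783236299898254 = 0.9384123721500708

dn(u+v)=0.938412372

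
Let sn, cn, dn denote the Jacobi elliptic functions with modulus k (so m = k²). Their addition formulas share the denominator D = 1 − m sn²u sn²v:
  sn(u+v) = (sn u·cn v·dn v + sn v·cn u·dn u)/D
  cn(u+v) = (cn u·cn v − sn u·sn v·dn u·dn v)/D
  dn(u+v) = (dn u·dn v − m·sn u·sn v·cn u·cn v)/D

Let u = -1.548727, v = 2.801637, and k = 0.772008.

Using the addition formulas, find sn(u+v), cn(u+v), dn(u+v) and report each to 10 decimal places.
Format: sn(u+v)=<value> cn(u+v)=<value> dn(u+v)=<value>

sn u = -0.9674234131438641, cn u = 0.2531638593896775, dn u = 0.6649828645871617
sn v = 0.8351973758235163, cn v = -0.5499503099531012, dn v = 0.7643690007526345
m = k² = 0.595996352064
D = 1 − m·sn²u·sn²v = 0.6109055542897867
sn(u+v) = (sn u·cn v·dn v + sn v·cn u·dn u)/D = 0.5472760808453793/0.6109055542897867 = 0.8958440089509738
cn(u+v) = (cn u·cn v − sn u·sn v·dn u·dn v)/D = 0.2714672864207277/0.6109055542897867 = 0.4443686663420898
dn(u+v) = (dn u·dn v − m·sn u·sn v·cn u·cn v)/D = 0.4412460403163322/0.6109055542897867 = 0.7222819259342083

sn(u+v)=0.8958440090 cn(u+v)=0.4443686663 dn(u+v)=0.7222819259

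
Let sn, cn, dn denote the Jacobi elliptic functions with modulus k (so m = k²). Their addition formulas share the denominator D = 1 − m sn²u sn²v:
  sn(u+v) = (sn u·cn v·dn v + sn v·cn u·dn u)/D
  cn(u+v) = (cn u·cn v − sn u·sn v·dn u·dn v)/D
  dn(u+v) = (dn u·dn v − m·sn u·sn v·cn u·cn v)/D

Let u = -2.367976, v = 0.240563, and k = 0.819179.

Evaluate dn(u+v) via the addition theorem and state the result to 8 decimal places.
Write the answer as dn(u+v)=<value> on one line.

sn u = -0.981343360085995, cn u = -0.1922633860492661, dn u = 0.5947700617746706
sn v = 0.2367571572946141, cn v = 0.9715688593557192, dn v = 0.9810121092478484
m = k² = 0.671054234041
D = 1 − m·sn²u·sn²v = 0.9637752137780195
dn(u+v) = (dn u·dn v − m·sn u·sn v·cn u·cn v)/D = 0.554352574028347/0.9637752137780195 = 0.5751886602844588

dn(u+v)=0.57518866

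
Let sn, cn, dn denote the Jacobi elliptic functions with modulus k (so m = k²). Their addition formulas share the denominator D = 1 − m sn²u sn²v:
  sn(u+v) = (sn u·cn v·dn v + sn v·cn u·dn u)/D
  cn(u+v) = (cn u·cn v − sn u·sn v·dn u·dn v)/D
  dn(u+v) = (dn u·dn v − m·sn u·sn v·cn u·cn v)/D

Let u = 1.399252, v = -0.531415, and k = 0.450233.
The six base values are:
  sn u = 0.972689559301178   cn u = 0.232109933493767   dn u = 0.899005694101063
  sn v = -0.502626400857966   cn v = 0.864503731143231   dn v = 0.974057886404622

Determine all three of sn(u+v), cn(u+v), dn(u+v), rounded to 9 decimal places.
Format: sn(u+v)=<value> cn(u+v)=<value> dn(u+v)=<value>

sn(u+v)=0.750563546 cn(u+v)=0.660798278 dn(u+v)=0.941171793

m = k² = 0.202709754289
D = 1 − m·sn²u·sn²v = 0.9515477723822116
sn(u+v) = (sn u·cn v·dn v + sn v·cn u·dn u)/D = 0.7141970698439644/0.9515477723822116 = 0.7505635455968366
cn(u+v) = (cn u·cn v − sn u·sn v·dn u·dn v)/D = 0.6287811292905065/0.9515477723822116 = 0.6607982778587618
dn(u+v) = (dn u·dn v − m·sn u·sn v·cn u·cn v)/D = 0.8955699233675475/0.9515477723822116 = 0.9411717933251813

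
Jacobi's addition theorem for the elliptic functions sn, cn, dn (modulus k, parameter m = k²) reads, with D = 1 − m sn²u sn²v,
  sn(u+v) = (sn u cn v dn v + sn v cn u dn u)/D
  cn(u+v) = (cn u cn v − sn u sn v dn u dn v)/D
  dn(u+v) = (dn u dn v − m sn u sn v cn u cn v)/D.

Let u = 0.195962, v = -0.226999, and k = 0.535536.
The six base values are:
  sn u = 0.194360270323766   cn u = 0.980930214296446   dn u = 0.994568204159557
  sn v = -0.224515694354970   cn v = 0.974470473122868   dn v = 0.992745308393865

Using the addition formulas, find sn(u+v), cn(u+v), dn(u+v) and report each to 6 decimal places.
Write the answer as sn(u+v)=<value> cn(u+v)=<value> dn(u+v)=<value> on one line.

sn(u+v)=-0.031031 cn(u+v)=0.999518 dn(u+v)=0.999862

m = k² = 0.286798807296
D = 1 − m·sn²u·sn²v = 0.9994538829448869
sn(u+v) = (sn u·cn v·dn v + sn v·cn u·dn u)/D = -0.03101364281394521/0.9994538829448869 = -0.03103058914790909
cn(u+v) = (cn u·cn v − sn u·sn v·dn u·dn v)/D = 0.9989725812518683/0.9994538829448869 = 0.9995184353162945
dn(u+v) = (dn u·dn v − m·sn u·sn v·cn u·cn v)/D = 0.9993158699011878/0.9994538829448869 = 0.9998619115438399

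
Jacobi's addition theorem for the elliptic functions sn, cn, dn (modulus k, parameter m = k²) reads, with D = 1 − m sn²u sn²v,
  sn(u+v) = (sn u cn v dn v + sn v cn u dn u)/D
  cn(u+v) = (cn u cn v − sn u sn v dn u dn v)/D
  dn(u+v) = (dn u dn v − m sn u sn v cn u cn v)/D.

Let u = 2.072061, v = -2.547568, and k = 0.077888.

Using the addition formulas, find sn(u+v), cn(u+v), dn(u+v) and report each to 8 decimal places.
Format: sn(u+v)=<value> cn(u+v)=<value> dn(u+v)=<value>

sn(u+v)=-0.45769689 cn(u+v)=0.88910829 dn(u+v)=0.99936437

sn u = 0.8787889884624166, cn u = -0.4772105549515879, dn u = 0.9976547459972762
sn v = -0.5634894249406224, cn v = -0.8261232765030209, dn v = 0.9990364107640206
m = k² = 0.006066540544
D = 1 − m·sn²u·sn²v = 0.9985124147712858
sn(u+v) = (sn u·cn v·dn v + sn v·cn u·dn u)/D = -0.4570160291331294/0.9985124147712858 = -0.4576968922692976
cn(u+v) = (cn u·cn v − sn u·sn v·dn u·dn v)/D = 0.887785667584114/0.9985124147712858 = 0.8891082919459401
dn(u+v) = (dn u·dn v − m·sn u·sn v·cn u·cn v)/D = 0.9978777293066145/0.9985124147712858 = 0.9993643689800124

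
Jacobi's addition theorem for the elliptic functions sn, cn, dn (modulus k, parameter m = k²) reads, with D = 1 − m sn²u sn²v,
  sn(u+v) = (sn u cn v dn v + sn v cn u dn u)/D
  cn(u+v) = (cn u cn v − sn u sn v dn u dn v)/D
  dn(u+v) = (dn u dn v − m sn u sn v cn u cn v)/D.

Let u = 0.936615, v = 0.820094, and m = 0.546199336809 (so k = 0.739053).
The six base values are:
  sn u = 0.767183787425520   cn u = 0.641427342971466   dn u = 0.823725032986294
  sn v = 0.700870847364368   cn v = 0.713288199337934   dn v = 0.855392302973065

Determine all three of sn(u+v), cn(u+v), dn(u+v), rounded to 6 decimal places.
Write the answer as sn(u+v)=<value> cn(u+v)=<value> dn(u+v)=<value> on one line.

m = k² = 0.546199336809
D = 1 − m·sn²u·sn²v = 0.8420840514414389
sn(u+v) = (sn u·cn v·dn v + sn v·cn u·dn u)/D = 0.8384024161040429/0.8420840514414389 = 0.9956279479096013
cn(u+v) = (cn u·cn v − sn u·sn v·dn u·dn v)/D = 0.07865709353218625/0.8420840514414389 = 0.0934076514067032
dn(u+v) = (dn u·dn v − m·sn u·sn v·cn u·cn v)/D = 0.5702384328974784/0.8420840514414389 = 0.6771751963730601

sn(u+v)=0.995628 cn(u+v)=0.093408 dn(u+v)=0.677175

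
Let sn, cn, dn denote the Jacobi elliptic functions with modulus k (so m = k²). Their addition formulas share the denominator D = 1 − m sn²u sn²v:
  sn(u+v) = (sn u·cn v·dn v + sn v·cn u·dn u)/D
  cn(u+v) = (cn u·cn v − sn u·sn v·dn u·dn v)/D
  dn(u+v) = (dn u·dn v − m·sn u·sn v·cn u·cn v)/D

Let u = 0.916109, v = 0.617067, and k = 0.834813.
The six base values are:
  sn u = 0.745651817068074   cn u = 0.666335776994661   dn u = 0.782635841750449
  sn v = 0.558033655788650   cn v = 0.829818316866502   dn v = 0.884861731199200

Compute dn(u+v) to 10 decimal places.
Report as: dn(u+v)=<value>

m = k² = 0.696912744969
D = 1 − m·sn²u·sn²v = 0.8793377683954776
dn(u+v) = (dn u·dn v − m·sn u·sn v·cn u·cn v)/D = 0.5321811277263075/0.8793377683954776 = 0.6052067213004797

dn(u+v)=0.6052067213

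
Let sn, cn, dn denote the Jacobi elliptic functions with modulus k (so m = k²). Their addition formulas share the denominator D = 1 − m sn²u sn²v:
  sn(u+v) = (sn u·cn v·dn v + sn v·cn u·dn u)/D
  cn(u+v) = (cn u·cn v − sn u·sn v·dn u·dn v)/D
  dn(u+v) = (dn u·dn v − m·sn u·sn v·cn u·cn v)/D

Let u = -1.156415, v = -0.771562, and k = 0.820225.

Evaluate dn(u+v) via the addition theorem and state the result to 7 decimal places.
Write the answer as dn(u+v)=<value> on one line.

sn u = -0.854470505323497, cn u = 0.5194999090781515, dn u = 0.7133007538163202
sn v = -0.6641494912164331, cn v = 0.7475997948882497, dn v = 0.8385971861341902
m = k² = 0.672769050625
D = 1 − m·sn²u·sn²v = 0.7833334612160866
dn(u+v) = (dn u·dn v − m·sn u·sn v·cn u·cn v)/D = 0.4498916645864777/0.7833334612160866 = 0.5743296908165305

dn(u+v)=0.5743297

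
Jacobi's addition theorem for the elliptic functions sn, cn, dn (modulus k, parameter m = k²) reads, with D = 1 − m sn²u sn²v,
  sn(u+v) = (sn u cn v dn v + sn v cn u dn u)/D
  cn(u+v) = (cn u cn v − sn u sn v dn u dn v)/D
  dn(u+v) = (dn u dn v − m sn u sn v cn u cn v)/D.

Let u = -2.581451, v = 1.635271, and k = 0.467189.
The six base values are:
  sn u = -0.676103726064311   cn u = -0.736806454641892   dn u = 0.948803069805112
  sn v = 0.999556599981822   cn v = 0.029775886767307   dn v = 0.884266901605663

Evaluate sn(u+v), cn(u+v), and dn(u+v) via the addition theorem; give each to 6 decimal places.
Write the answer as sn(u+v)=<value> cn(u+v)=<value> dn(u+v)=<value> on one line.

sn(u+v)=-0.795916 cn(u+v)=0.605407 dn(u+v)=0.928295

m = k² = 0.218265561721
D = 1 − m·sn²u·sn²v = 0.9003157241207125
sn(u+v) = (sn u·cn v·dn v + sn v·cn u·dn u)/D = -0.7165759489944611/0.9003157241207125 = -0.7959162878048146
cn(u+v) = (cn u·cn v − sn u·sn v·dn u·dn v)/D = 0.5450571643614002/0.9003157241207125 = 0.605406692073191
dn(u+v) = (dn u·dn v − m·sn u·sn v·cn u·cn v)/D = 0.8357590348953504/0.9003157241207125 = 0.9282954995722073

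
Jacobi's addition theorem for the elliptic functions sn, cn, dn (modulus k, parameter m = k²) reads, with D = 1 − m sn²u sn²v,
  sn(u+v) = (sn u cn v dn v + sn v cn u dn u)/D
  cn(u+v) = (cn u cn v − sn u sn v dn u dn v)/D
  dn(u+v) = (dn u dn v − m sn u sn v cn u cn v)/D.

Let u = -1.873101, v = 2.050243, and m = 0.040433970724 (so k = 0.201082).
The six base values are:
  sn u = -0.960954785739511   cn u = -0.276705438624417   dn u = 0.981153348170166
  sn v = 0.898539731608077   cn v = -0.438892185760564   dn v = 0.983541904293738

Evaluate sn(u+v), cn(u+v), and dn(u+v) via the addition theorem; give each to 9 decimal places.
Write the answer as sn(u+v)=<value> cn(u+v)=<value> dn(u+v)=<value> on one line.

m = k² = 0.040433970724
D = 1 − m·sn²u·sn²v = 0.9698541959919267
sn(u+v) = (sn u·cn v·dn v + sn v·cn u·dn u)/D = 0.1708692813257113/0.9698541959919267 = 0.1761803805477722
cn(u+v) = (cn u·cn v − sn u·sn v·dn u·dn v)/D = 0.9546836387947483/0.9698541959919267 = 0.9843578990946546
dn(u+v) = (dn u·dn v − m·sn u·sn v·cn u·cn v)/D = 0.9692453965259586/0.9698541959919267 = 0.9993722773294335

sn(u+v)=0.176180381 cn(u+v)=0.984357899 dn(u+v)=0.999372277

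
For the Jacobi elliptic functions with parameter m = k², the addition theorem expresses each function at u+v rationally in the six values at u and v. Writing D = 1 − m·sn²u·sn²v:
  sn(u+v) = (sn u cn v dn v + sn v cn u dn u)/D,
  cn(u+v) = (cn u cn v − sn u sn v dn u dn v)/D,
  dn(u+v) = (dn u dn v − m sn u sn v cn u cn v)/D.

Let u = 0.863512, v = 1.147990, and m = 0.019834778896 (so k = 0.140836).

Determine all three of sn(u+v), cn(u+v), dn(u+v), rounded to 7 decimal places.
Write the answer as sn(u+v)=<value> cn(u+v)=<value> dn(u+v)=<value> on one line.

sn(u+v)=0.9094777 cn(u+v)=-0.4157527 dn(u+v)=0.9917629

sn u = 0.7589374837742119, cn u = 0.6511634938496383, dn u = 0.9942713125573355
sn v = 0.9103600403993368, cn v = 0.4138171055479919, dn v = 0.9917468526895045
m = k² = 0.019834778896
D = 1 − m·sn²u·sn²v = 0.9905318366364434
sn(u+v) = (sn u·cn v·dn v + sn v·cn u·dn u)/D = 0.9008666160138823/0.9905318366364434 = 0.9094776994477654
cn(u+v) = (cn u·cn v − sn u·sn v·dn u·dn v)/D = -0.4118162934392738/0.9905318366364434 = -0.4157527079974346
dn(u+v) = (dn u·dn v − m·sn u·sn v·cn u·cn v)/D = 0.9823727363590578/0.9905318366364434 = 0.9917629096051152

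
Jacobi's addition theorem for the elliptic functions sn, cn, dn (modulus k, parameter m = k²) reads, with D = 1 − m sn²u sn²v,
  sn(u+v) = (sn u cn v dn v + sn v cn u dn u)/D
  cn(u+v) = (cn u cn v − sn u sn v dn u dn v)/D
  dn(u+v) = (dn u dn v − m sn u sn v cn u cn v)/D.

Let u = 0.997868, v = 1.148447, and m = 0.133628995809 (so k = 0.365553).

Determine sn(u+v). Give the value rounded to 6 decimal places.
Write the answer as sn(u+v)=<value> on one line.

sn u = 0.830376094036865, cn u = 0.5572033223627436, dn u = 0.9528166345903738
sn v = 0.9012247960317069, cn v = 0.4333518974431846, dn v = 0.9441746184152865
m = k² = 0.133628995809
D = 1 − m·sn²u·sn²v = 0.9251629526035327
sn(u+v) = (sn u·cn v·dn v + sn v·cn u·dn u)/D = 0.818228162978402/0.9251629526035327 = 0.8844151840233098

sn(u+v)=0.884415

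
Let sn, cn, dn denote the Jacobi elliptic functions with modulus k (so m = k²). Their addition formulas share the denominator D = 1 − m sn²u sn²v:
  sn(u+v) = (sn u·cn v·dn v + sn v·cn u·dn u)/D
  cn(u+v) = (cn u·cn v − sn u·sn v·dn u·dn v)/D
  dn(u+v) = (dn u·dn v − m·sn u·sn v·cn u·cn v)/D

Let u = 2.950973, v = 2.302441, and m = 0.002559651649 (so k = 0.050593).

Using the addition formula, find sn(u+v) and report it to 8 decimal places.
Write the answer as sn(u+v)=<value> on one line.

sn(u+v)=-0.85905340

sn u = 0.1914407844171087, cn u = -0.9815041650761153, dn u = 0.9999530938287225
sn v = 0.7452732758317197, cn v = -0.6667591351688085, dn v = 0.9992888906171574
m = k² = 0.002559651649
D = 1 − m·sn²u·sn²v = 0.9999478948210209
sn(u+v) = (sn u·cn v·dn v + sn v·cn u·dn u)/D = -0.8590086353823913/0.9999478948210209 = -0.8590533965133692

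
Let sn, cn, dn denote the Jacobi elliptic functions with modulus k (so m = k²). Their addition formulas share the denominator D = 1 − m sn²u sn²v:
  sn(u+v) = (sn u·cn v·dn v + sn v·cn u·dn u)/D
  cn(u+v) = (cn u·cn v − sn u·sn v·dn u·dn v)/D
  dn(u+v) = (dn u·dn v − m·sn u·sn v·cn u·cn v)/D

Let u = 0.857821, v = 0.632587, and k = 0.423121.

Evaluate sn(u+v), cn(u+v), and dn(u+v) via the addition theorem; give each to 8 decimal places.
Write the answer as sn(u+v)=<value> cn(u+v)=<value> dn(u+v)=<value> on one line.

sn(u+v)=0.98965161 cn(u+v)=0.14349109 dn(u+v)=0.90810507

sn u = 0.7457223938237746, cn u = 0.6662567908469971, dn u = 0.9489153339987062
sn v = 0.5856101909133162, cn v = 0.8105928104162221, dn v = 0.9688153097543942
m = k² = 0.179031380641
D = 1 − m·sn²u·sn²v = 0.9658570704076422
sn(u+v) = (sn u·cn v·dn v + sn v·cn u·dn u)/D = 0.9558620039488678/0.9658570704076422 = 0.9896516091614301
cn(u+v) = (cn u·cn v − sn u·sn v·dn u·dn v)/D = 0.1385918823859742/0.9658570704076422 = 0.1434910885183883
dn(u+v) = (dn u·dn v − m·sn u·sn v·cn u·cn v)/D = 0.8770997037406197/0.9658570704076422 = 0.9081050712507989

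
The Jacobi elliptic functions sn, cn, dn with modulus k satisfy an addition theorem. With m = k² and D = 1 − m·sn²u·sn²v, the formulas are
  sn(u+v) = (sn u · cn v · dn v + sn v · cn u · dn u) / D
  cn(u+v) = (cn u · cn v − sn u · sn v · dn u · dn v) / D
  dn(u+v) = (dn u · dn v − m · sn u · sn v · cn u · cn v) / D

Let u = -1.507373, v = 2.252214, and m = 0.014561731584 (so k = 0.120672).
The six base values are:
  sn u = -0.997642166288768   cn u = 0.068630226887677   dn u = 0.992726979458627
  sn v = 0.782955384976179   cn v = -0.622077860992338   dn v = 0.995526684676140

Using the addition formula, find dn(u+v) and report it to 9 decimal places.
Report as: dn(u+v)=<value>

dn(u+v)=0.996655451

m = k² = 0.014561731584
D = 1 − m·sn²u·sn²v = 0.9911154252473823
dn(u+v) = (dn u·dn v − m·sn u·sn v·cn u·cn v)/D = 0.9878005915646941/0.9911154252473823 = 0.9966554514254878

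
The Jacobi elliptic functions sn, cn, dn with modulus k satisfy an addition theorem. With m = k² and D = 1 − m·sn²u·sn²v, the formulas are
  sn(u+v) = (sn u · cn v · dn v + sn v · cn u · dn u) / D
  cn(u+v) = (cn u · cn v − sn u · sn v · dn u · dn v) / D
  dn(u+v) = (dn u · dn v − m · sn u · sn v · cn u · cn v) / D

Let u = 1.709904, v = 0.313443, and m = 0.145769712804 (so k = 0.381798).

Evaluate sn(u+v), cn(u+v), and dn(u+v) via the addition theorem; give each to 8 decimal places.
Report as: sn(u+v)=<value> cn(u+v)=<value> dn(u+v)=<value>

sn u = 0.9974919184598895, cn u = -0.07078045356741619, dn u = 0.9246407815401273
sn v = 0.3076382330086376, cn v = 0.951503398623107, dn v = 0.9930781275629249
m = k² = 0.145769712804
D = 1 − m·sn²u·sn²v = 0.9862732828075014
sn(u+v) = (sn u·cn v·dn v + sn v·cn u·dn u)/D = 0.9224134403130047/0.9862732828075014 = 0.9352513713919991
cn(u+v) = (cn u·cn v − sn u·sn v·dn u·dn v)/D = -0.3491252404364551/0.9862732828075014 = -0.353984282573937
dn(u+v) = (dn u·dn v − m·sn u·sn v·cn u·cn v)/D = 0.9212531304892279/0.9862732828075014 = 0.934074912651807

sn(u+v)=0.93525137 cn(u+v)=-0.35398428 dn(u+v)=0.93407491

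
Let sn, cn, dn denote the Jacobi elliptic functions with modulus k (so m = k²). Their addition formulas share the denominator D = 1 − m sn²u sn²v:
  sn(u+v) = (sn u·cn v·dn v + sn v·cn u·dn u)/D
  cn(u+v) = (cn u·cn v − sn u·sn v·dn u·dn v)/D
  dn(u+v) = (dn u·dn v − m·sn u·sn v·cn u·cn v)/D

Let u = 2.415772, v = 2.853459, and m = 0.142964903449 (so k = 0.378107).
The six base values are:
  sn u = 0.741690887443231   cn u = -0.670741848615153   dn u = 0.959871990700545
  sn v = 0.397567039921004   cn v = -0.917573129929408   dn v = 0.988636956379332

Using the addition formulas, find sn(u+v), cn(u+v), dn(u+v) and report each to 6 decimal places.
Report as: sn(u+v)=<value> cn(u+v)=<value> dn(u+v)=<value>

sn(u+v)=-0.940477 cn(u+v)=0.339856 dn(u+v)=0.934638

m = k² = 0.142964903449
D = 1 − m·sn²u·sn²v = 0.9875692862360139
sn(u+v) = (sn u·cn v·dn v + sn v·cn u·dn u)/D = -0.9287865674044919/0.9875692862360139 = -0.9404773724225828
cn(u+v) = (cn u·cn v − sn u·sn v·dn u·dn v)/D = 0.3356316542367409/0.9875692862360139 = 0.339856310756641
dn(u+v) = (dn u·dn v − m·sn u·sn v·cn u·cn v)/D = 0.9230196147476254/0.9875692862360139 = 0.9346378300864228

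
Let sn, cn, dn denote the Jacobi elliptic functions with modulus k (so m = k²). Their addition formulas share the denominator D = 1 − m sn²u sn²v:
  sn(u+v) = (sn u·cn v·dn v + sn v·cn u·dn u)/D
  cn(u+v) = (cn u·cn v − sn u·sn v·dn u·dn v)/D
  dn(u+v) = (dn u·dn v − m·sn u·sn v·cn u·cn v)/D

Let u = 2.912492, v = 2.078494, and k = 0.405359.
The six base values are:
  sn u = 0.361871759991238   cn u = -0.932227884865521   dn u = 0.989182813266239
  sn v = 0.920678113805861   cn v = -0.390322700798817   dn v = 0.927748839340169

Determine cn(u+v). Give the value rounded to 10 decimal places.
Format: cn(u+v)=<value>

m = k² = 0.164315918881
D = 1 − m·sn²u·sn²v = 0.9817608471154252
cn(u+v) = (cn u·cn v − sn u·sn v·dn u·dn v)/D = 0.058117574038633/0.9817608471154252 = 0.05919728232124146

cn(u+v)=0.0591972823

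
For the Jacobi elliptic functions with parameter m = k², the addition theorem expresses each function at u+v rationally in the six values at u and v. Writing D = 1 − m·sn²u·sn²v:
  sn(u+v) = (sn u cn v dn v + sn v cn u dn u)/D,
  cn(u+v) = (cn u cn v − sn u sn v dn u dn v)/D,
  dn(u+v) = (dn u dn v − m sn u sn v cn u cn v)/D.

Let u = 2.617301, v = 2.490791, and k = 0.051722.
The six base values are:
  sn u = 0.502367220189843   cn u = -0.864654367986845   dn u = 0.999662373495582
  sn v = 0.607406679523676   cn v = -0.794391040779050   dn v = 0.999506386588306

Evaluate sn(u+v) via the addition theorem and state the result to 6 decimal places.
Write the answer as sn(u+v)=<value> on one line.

m = k² = 0.002675165284
D = 1 − m·sn²u·sn²v = 0.9997509122704296
sn(u+v) = (sn u·cn v·dn v + sn v·cn u·dn u)/D = -0.9238985478464592/0.9997509122704296 = -0.9241287369753831

sn(u+v)=-0.924129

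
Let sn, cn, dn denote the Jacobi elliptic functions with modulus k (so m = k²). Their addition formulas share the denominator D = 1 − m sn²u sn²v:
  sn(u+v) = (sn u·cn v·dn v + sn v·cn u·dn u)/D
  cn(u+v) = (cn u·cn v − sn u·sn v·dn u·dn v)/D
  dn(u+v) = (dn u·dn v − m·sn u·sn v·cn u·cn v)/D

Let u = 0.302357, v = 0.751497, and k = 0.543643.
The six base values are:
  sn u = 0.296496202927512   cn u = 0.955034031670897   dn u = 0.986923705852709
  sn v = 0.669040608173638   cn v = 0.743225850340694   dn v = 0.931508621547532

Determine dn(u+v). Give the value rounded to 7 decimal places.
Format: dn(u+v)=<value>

dn(u+v)=0.8880417

m = k² = 0.295547711449
D = 1 − m·sn²u·sn²v = 0.9883702379276722
dn(u+v) = (dn u·dn v − m·sn u·sn v·cn u·cn v)/D = 0.8777139976788441/0.9883702379276722 = 0.8880417114938199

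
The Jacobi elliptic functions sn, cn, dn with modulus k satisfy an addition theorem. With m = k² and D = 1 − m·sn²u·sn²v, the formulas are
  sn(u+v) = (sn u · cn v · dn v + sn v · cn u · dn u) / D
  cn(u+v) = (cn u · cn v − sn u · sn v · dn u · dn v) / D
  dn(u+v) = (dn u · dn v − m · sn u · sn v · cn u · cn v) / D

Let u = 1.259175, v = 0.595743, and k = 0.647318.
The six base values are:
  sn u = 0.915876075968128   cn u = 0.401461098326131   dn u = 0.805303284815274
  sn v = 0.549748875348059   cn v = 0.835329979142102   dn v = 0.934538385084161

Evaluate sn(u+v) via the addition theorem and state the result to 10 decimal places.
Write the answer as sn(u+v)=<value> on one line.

m = k² = 0.419020593124
D = 1 − m·sn²u·sn²v = 0.8937723690960811
sn(u+v) = (sn u·cn v·dn v + sn v·cn u·dn u)/D = 0.8927094421656659/0.8937723690960811 = 0.9988107408920124

sn(u+v)=0.9988107409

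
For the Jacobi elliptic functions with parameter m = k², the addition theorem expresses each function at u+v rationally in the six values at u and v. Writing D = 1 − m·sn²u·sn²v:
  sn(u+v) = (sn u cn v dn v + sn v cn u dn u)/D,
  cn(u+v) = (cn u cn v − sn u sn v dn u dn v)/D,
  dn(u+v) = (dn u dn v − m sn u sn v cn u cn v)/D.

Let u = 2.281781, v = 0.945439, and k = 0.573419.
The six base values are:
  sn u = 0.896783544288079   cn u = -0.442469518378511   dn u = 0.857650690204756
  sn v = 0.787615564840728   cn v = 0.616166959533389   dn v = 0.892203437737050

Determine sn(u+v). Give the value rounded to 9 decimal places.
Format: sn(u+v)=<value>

sn(u+v)=0.232206721

m = k² = 0.328809349561
D = 1 − m·sn²u·sn²v = 0.8359606653365985
sn(u+v) = (sn u·cn v·dn v + sn v·cn u·dn u)/D = 0.1941156852943518/0.8359606653365985 = 0.2322067213726992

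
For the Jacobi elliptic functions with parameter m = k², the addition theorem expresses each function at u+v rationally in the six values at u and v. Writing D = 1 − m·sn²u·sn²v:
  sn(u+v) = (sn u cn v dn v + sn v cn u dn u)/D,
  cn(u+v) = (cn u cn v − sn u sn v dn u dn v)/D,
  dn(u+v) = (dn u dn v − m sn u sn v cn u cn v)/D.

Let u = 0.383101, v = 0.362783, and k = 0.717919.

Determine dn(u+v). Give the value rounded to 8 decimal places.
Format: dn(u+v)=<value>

sn u = 0.3694587197079897, cn u = 0.9292471438921581, dn u = 0.9641820270957634
sn v = 0.3511510867078155, cn v = 0.9363188101837537, dn v = 0.9677016997668115
m = k² = 0.515407690561
D = 1 − m·sn²u·sn²v = 0.991324974303367
dn(u+v) = (dn u·dn v − m·sn u·sn v·cn u·cn v)/D = 0.8748616450199079/0.991324974303367 = 0.8825175070714815

dn(u+v)=0.88251751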